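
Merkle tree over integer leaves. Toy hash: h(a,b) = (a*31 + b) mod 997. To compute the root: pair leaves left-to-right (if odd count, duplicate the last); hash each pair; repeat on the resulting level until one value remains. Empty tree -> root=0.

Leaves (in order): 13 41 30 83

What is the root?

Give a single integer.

Answer: 819

Derivation:
L0: [13, 41, 30, 83]
L1: h(13,41)=(13*31+41)%997=444 h(30,83)=(30*31+83)%997=16 -> [444, 16]
L2: h(444,16)=(444*31+16)%997=819 -> [819]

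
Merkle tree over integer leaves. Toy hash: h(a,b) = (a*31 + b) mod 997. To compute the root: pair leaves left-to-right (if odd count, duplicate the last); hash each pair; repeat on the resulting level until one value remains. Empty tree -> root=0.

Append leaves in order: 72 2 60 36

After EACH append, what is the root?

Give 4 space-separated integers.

After append 72 (leaves=[72]):
  L0: [72]
  root=72
After append 2 (leaves=[72, 2]):
  L0: [72, 2]
  L1: h(72,2)=(72*31+2)%997=240 -> [240]
  root=240
After append 60 (leaves=[72, 2, 60]):
  L0: [72, 2, 60]
  L1: h(72,2)=(72*31+2)%997=240 h(60,60)=(60*31+60)%997=923 -> [240, 923]
  L2: h(240,923)=(240*31+923)%997=387 -> [387]
  root=387
After append 36 (leaves=[72, 2, 60, 36]):
  L0: [72, 2, 60, 36]
  L1: h(72,2)=(72*31+2)%997=240 h(60,36)=(60*31+36)%997=899 -> [240, 899]
  L2: h(240,899)=(240*31+899)%997=363 -> [363]
  root=363

Answer: 72 240 387 363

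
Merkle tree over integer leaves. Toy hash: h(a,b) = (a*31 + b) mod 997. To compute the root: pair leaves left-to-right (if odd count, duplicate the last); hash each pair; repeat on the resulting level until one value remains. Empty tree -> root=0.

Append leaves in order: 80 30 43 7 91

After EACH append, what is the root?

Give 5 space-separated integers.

After append 80 (leaves=[80]):
  L0: [80]
  root=80
After append 30 (leaves=[80, 30]):
  L0: [80, 30]
  L1: h(80,30)=(80*31+30)%997=516 -> [516]
  root=516
After append 43 (leaves=[80, 30, 43]):
  L0: [80, 30, 43]
  L1: h(80,30)=(80*31+30)%997=516 h(43,43)=(43*31+43)%997=379 -> [516, 379]
  L2: h(516,379)=(516*31+379)%997=423 -> [423]
  root=423
After append 7 (leaves=[80, 30, 43, 7]):
  L0: [80, 30, 43, 7]
  L1: h(80,30)=(80*31+30)%997=516 h(43,7)=(43*31+7)%997=343 -> [516, 343]
  L2: h(516,343)=(516*31+343)%997=387 -> [387]
  root=387
After append 91 (leaves=[80, 30, 43, 7, 91]):
  L0: [80, 30, 43, 7, 91]
  L1: h(80,30)=(80*31+30)%997=516 h(43,7)=(43*31+7)%997=343 h(91,91)=(91*31+91)%997=918 -> [516, 343, 918]
  L2: h(516,343)=(516*31+343)%997=387 h(918,918)=(918*31+918)%997=463 -> [387, 463]
  L3: h(387,463)=(387*31+463)%997=496 -> [496]
  root=496

Answer: 80 516 423 387 496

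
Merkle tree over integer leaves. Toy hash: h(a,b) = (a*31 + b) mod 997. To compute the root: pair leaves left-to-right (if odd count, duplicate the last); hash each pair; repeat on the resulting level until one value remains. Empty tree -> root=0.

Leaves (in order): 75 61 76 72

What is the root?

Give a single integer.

Answer: 622

Derivation:
L0: [75, 61, 76, 72]
L1: h(75,61)=(75*31+61)%997=392 h(76,72)=(76*31+72)%997=434 -> [392, 434]
L2: h(392,434)=(392*31+434)%997=622 -> [622]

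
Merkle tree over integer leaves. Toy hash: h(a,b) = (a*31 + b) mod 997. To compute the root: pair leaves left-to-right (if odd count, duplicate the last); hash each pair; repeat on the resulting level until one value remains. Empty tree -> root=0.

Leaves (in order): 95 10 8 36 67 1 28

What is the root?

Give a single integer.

Answer: 639

Derivation:
L0: [95, 10, 8, 36, 67, 1, 28]
L1: h(95,10)=(95*31+10)%997=961 h(8,36)=(8*31+36)%997=284 h(67,1)=(67*31+1)%997=84 h(28,28)=(28*31+28)%997=896 -> [961, 284, 84, 896]
L2: h(961,284)=(961*31+284)%997=165 h(84,896)=(84*31+896)%997=509 -> [165, 509]
L3: h(165,509)=(165*31+509)%997=639 -> [639]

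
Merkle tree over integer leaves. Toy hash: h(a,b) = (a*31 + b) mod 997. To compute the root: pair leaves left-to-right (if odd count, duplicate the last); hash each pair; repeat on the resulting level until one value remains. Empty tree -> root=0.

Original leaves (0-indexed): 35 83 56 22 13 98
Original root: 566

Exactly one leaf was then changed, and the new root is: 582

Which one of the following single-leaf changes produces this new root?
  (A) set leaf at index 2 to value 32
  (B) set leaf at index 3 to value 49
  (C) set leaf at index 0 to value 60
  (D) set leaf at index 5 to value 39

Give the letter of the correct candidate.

Answer: C

Derivation:
Original leaves: [35, 83, 56, 22, 13, 98]
Target new root: 582
Try each candidate change and compute the resulting root:
Candidate A: set leaf[2] = 32 -> leaves = [35, 83, 32, 22, 13, 98]
  L0: [35, 83, 32, 22, 13, 98]
  L1: h(35,83)=(35*31+83)%997=171 h(32,22)=(32*31+22)%997=17 h(13,98)=(13*31+98)%997=501 -> [171, 17, 501]
  L2: h(171,17)=(171*31+17)%997=333 h(501,501)=(501*31+501)%997=80 -> [333, 80]
  L3: h(333,80)=(333*31+80)%997=433 -> [433]
  root = 433 != target 582
Candidate B: set leaf[3] = 49 -> leaves = [35, 83, 56, 49, 13, 98]
  L0: [35, 83, 56, 49, 13, 98]
  L1: h(35,83)=(35*31+83)%997=171 h(56,49)=(56*31+49)%997=788 h(13,98)=(13*31+98)%997=501 -> [171, 788, 501]
  L2: h(171,788)=(171*31+788)%997=107 h(501,501)=(501*31+501)%997=80 -> [107, 80]
  L3: h(107,80)=(107*31+80)%997=406 -> [406]
  root = 406 != target 582
Candidate C: set leaf[0] = 60 -> leaves = [60, 83, 56, 22, 13, 98]
  L0: [60, 83, 56, 22, 13, 98]
  L1: h(60,83)=(60*31+83)%997=946 h(56,22)=(56*31+22)%997=761 h(13,98)=(13*31+98)%997=501 -> [946, 761, 501]
  L2: h(946,761)=(946*31+761)%997=177 h(501,501)=(501*31+501)%997=80 -> [177, 80]
  L3: h(177,80)=(177*31+80)%997=582 -> [582]
  root = 582 == target 582  ** MATCH **
Candidate D: set leaf[5] = 39 -> leaves = [35, 83, 56, 22, 13, 39]
  L0: [35, 83, 56, 22, 13, 39]
  L1: h(35,83)=(35*31+83)%997=171 h(56,22)=(56*31+22)%997=761 h(13,39)=(13*31+39)%997=442 -> [171, 761, 442]
  L2: h(171,761)=(171*31+761)%997=80 h(442,442)=(442*31+442)%997=186 -> [80, 186]
  L3: h(80,186)=(80*31+186)%997=672 -> [672]
  root = 672 != target 582
Candidate C produces the target root.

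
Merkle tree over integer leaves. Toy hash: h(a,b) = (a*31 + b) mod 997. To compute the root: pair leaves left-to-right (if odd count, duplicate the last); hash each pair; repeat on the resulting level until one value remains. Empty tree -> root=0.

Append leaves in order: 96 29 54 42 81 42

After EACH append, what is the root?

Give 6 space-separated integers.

Answer: 96 14 168 156 44 790

Derivation:
After append 96 (leaves=[96]):
  L0: [96]
  root=96
After append 29 (leaves=[96, 29]):
  L0: [96, 29]
  L1: h(96,29)=(96*31+29)%997=14 -> [14]
  root=14
After append 54 (leaves=[96, 29, 54]):
  L0: [96, 29, 54]
  L1: h(96,29)=(96*31+29)%997=14 h(54,54)=(54*31+54)%997=731 -> [14, 731]
  L2: h(14,731)=(14*31+731)%997=168 -> [168]
  root=168
After append 42 (leaves=[96, 29, 54, 42]):
  L0: [96, 29, 54, 42]
  L1: h(96,29)=(96*31+29)%997=14 h(54,42)=(54*31+42)%997=719 -> [14, 719]
  L2: h(14,719)=(14*31+719)%997=156 -> [156]
  root=156
After append 81 (leaves=[96, 29, 54, 42, 81]):
  L0: [96, 29, 54, 42, 81]
  L1: h(96,29)=(96*31+29)%997=14 h(54,42)=(54*31+42)%997=719 h(81,81)=(81*31+81)%997=598 -> [14, 719, 598]
  L2: h(14,719)=(14*31+719)%997=156 h(598,598)=(598*31+598)%997=193 -> [156, 193]
  L3: h(156,193)=(156*31+193)%997=44 -> [44]
  root=44
After append 42 (leaves=[96, 29, 54, 42, 81, 42]):
  L0: [96, 29, 54, 42, 81, 42]
  L1: h(96,29)=(96*31+29)%997=14 h(54,42)=(54*31+42)%997=719 h(81,42)=(81*31+42)%997=559 -> [14, 719, 559]
  L2: h(14,719)=(14*31+719)%997=156 h(559,559)=(559*31+559)%997=939 -> [156, 939]
  L3: h(156,939)=(156*31+939)%997=790 -> [790]
  root=790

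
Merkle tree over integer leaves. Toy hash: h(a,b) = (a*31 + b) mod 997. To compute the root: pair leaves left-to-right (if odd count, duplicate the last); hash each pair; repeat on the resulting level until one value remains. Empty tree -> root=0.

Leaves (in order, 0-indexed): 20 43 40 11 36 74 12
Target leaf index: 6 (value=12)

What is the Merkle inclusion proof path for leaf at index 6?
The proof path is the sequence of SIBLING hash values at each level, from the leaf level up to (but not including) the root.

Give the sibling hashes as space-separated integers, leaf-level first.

Answer: 12 193 867

Derivation:
L0 (leaves): [20, 43, 40, 11, 36, 74, 12], target index=6
L1: h(20,43)=(20*31+43)%997=663 [pair 0] h(40,11)=(40*31+11)%997=254 [pair 1] h(36,74)=(36*31+74)%997=193 [pair 2] h(12,12)=(12*31+12)%997=384 [pair 3] -> [663, 254, 193, 384]
  Sibling for proof at L0: 12
L2: h(663,254)=(663*31+254)%997=867 [pair 0] h(193,384)=(193*31+384)%997=385 [pair 1] -> [867, 385]
  Sibling for proof at L1: 193
L3: h(867,385)=(867*31+385)%997=343 [pair 0] -> [343]
  Sibling for proof at L2: 867
Root: 343
Proof path (sibling hashes from leaf to root): [12, 193, 867]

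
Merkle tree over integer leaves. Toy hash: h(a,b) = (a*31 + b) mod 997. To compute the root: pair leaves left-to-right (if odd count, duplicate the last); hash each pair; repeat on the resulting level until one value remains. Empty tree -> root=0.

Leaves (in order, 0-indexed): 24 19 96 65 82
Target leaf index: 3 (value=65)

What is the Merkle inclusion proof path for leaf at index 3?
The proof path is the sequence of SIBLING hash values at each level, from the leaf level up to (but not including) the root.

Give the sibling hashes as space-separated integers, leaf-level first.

Answer: 96 763 220

Derivation:
L0 (leaves): [24, 19, 96, 65, 82], target index=3
L1: h(24,19)=(24*31+19)%997=763 [pair 0] h(96,65)=(96*31+65)%997=50 [pair 1] h(82,82)=(82*31+82)%997=630 [pair 2] -> [763, 50, 630]
  Sibling for proof at L0: 96
L2: h(763,50)=(763*31+50)%997=772 [pair 0] h(630,630)=(630*31+630)%997=220 [pair 1] -> [772, 220]
  Sibling for proof at L1: 763
L3: h(772,220)=(772*31+220)%997=224 [pair 0] -> [224]
  Sibling for proof at L2: 220
Root: 224
Proof path (sibling hashes from leaf to root): [96, 763, 220]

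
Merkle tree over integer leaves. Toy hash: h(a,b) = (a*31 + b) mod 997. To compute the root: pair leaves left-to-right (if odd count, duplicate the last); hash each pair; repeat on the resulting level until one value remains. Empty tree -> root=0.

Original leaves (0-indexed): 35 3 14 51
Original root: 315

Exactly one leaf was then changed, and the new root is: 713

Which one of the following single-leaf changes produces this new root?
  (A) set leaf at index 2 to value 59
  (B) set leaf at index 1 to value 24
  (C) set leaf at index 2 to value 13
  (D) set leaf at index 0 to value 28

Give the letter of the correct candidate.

Answer: A

Derivation:
Original leaves: [35, 3, 14, 51]
Target new root: 713
Try each candidate change and compute the resulting root:
Candidate A: set leaf[2] = 59 -> leaves = [35, 3, 59, 51]
  L0: [35, 3, 59, 51]
  L1: h(35,3)=(35*31+3)%997=91 h(59,51)=(59*31+51)%997=883 -> [91, 883]
  L2: h(91,883)=(91*31+883)%997=713 -> [713]
  root = 713 == target 713  ** MATCH **
Candidate B: set leaf[1] = 24 -> leaves = [35, 24, 14, 51]
  L0: [35, 24, 14, 51]
  L1: h(35,24)=(35*31+24)%997=112 h(14,51)=(14*31+51)%997=485 -> [112, 485]
  L2: h(112,485)=(112*31+485)%997=966 -> [966]
  root = 966 != target 713
Candidate C: set leaf[2] = 13 -> leaves = [35, 3, 13, 51]
  L0: [35, 3, 13, 51]
  L1: h(35,3)=(35*31+3)%997=91 h(13,51)=(13*31+51)%997=454 -> [91, 454]
  L2: h(91,454)=(91*31+454)%997=284 -> [284]
  root = 284 != target 713
Candidate D: set leaf[0] = 28 -> leaves = [28, 3, 14, 51]
  L0: [28, 3, 14, 51]
  L1: h(28,3)=(28*31+3)%997=871 h(14,51)=(14*31+51)%997=485 -> [871, 485]
  L2: h(871,485)=(871*31+485)%997=567 -> [567]
  root = 567 != target 713
Candidate A produces the target root.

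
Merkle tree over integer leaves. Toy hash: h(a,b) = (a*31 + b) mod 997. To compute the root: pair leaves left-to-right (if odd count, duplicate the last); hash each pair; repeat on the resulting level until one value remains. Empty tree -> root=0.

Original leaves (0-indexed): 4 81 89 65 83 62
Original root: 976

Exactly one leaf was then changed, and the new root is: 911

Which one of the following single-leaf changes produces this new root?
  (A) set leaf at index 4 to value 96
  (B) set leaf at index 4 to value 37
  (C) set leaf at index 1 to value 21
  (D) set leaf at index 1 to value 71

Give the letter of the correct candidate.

Original leaves: [4, 81, 89, 65, 83, 62]
Target new root: 911
Try each candidate change and compute the resulting root:
Candidate A: set leaf[4] = 96 -> leaves = [4, 81, 89, 65, 96, 62]
  L0: [4, 81, 89, 65, 96, 62]
  L1: h(4,81)=(4*31+81)%997=205 h(89,65)=(89*31+65)%997=830 h(96,62)=(96*31+62)%997=47 -> [205, 830, 47]
  L2: h(205,830)=(205*31+830)%997=206 h(47,47)=(47*31+47)%997=507 -> [206, 507]
  L3: h(206,507)=(206*31+507)%997=911 -> [911]
  root = 911 == target 911  ** MATCH **
Candidate B: set leaf[4] = 37 -> leaves = [4, 81, 89, 65, 37, 62]
  L0: [4, 81, 89, 65, 37, 62]
  L1: h(4,81)=(4*31+81)%997=205 h(89,65)=(89*31+65)%997=830 h(37,62)=(37*31+62)%997=212 -> [205, 830, 212]
  L2: h(205,830)=(205*31+830)%997=206 h(212,212)=(212*31+212)%997=802 -> [206, 802]
  L3: h(206,802)=(206*31+802)%997=209 -> [209]
  root = 209 != target 911
Candidate C: set leaf[1] = 21 -> leaves = [4, 21, 89, 65, 83, 62]
  L0: [4, 21, 89, 65, 83, 62]
  L1: h(4,21)=(4*31+21)%997=145 h(89,65)=(89*31+65)%997=830 h(83,62)=(83*31+62)%997=641 -> [145, 830, 641]
  L2: h(145,830)=(145*31+830)%997=340 h(641,641)=(641*31+641)%997=572 -> [340, 572]
  L3: h(340,572)=(340*31+572)%997=145 -> [145]
  root = 145 != target 911
Candidate D: set leaf[1] = 71 -> leaves = [4, 71, 89, 65, 83, 62]
  L0: [4, 71, 89, 65, 83, 62]
  L1: h(4,71)=(4*31+71)%997=195 h(89,65)=(89*31+65)%997=830 h(83,62)=(83*31+62)%997=641 -> [195, 830, 641]
  L2: h(195,830)=(195*31+830)%997=893 h(641,641)=(641*31+641)%997=572 -> [893, 572]
  L3: h(893,572)=(893*31+572)%997=339 -> [339]
  root = 339 != target 911
Candidate A produces the target root.

Answer: A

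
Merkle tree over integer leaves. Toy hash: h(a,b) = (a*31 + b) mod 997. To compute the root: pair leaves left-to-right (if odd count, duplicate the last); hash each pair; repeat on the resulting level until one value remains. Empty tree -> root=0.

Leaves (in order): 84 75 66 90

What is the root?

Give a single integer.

L0: [84, 75, 66, 90]
L1: h(84,75)=(84*31+75)%997=685 h(66,90)=(66*31+90)%997=142 -> [685, 142]
L2: h(685,142)=(685*31+142)%997=440 -> [440]

Answer: 440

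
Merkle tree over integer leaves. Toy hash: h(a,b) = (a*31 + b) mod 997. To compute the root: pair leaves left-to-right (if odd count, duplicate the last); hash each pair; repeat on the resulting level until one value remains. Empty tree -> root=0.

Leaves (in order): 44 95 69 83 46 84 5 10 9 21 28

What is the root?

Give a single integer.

L0: [44, 95, 69, 83, 46, 84, 5, 10, 9, 21, 28]
L1: h(44,95)=(44*31+95)%997=462 h(69,83)=(69*31+83)%997=228 h(46,84)=(46*31+84)%997=513 h(5,10)=(5*31+10)%997=165 h(9,21)=(9*31+21)%997=300 h(28,28)=(28*31+28)%997=896 -> [462, 228, 513, 165, 300, 896]
L2: h(462,228)=(462*31+228)%997=592 h(513,165)=(513*31+165)%997=116 h(300,896)=(300*31+896)%997=226 -> [592, 116, 226]
L3: h(592,116)=(592*31+116)%997=522 h(226,226)=(226*31+226)%997=253 -> [522, 253]
L4: h(522,253)=(522*31+253)%997=483 -> [483]

Answer: 483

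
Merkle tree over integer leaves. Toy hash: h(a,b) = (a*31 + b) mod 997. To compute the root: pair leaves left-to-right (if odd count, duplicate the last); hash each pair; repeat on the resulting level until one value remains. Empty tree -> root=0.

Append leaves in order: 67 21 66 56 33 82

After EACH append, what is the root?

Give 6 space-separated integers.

Answer: 67 104 351 341 495 69

Derivation:
After append 67 (leaves=[67]):
  L0: [67]
  root=67
After append 21 (leaves=[67, 21]):
  L0: [67, 21]
  L1: h(67,21)=(67*31+21)%997=104 -> [104]
  root=104
After append 66 (leaves=[67, 21, 66]):
  L0: [67, 21, 66]
  L1: h(67,21)=(67*31+21)%997=104 h(66,66)=(66*31+66)%997=118 -> [104, 118]
  L2: h(104,118)=(104*31+118)%997=351 -> [351]
  root=351
After append 56 (leaves=[67, 21, 66, 56]):
  L0: [67, 21, 66, 56]
  L1: h(67,21)=(67*31+21)%997=104 h(66,56)=(66*31+56)%997=108 -> [104, 108]
  L2: h(104,108)=(104*31+108)%997=341 -> [341]
  root=341
After append 33 (leaves=[67, 21, 66, 56, 33]):
  L0: [67, 21, 66, 56, 33]
  L1: h(67,21)=(67*31+21)%997=104 h(66,56)=(66*31+56)%997=108 h(33,33)=(33*31+33)%997=59 -> [104, 108, 59]
  L2: h(104,108)=(104*31+108)%997=341 h(59,59)=(59*31+59)%997=891 -> [341, 891]
  L3: h(341,891)=(341*31+891)%997=495 -> [495]
  root=495
After append 82 (leaves=[67, 21, 66, 56, 33, 82]):
  L0: [67, 21, 66, 56, 33, 82]
  L1: h(67,21)=(67*31+21)%997=104 h(66,56)=(66*31+56)%997=108 h(33,82)=(33*31+82)%997=108 -> [104, 108, 108]
  L2: h(104,108)=(104*31+108)%997=341 h(108,108)=(108*31+108)%997=465 -> [341, 465]
  L3: h(341,465)=(341*31+465)%997=69 -> [69]
  root=69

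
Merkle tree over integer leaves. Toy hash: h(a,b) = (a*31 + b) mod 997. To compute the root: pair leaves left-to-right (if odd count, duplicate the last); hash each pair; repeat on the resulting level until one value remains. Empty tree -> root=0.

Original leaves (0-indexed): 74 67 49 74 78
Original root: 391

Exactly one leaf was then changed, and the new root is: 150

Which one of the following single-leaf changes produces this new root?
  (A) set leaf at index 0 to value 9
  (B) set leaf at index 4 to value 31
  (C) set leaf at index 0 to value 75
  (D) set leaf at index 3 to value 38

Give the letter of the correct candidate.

Original leaves: [74, 67, 49, 74, 78]
Target new root: 150
Try each candidate change and compute the resulting root:
Candidate A: set leaf[0] = 9 -> leaves = [9, 67, 49, 74, 78]
  L0: [9, 67, 49, 74, 78]
  L1: h(9,67)=(9*31+67)%997=346 h(49,74)=(49*31+74)%997=596 h(78,78)=(78*31+78)%997=502 -> [346, 596, 502]
  L2: h(346,596)=(346*31+596)%997=355 h(502,502)=(502*31+502)%997=112 -> [355, 112]
  L3: h(355,112)=(355*31+112)%997=150 -> [150]
  root = 150 == target 150  ** MATCH **
Candidate B: set leaf[4] = 31 -> leaves = [74, 67, 49, 74, 31]
  L0: [74, 67, 49, 74, 31]
  L1: h(74,67)=(74*31+67)%997=367 h(49,74)=(49*31+74)%997=596 h(31,31)=(31*31+31)%997=992 -> [367, 596, 992]
  L2: h(367,596)=(367*31+596)%997=9 h(992,992)=(992*31+992)%997=837 -> [9, 837]
  L3: h(9,837)=(9*31+837)%997=119 -> [119]
  root = 119 != target 150
Candidate C: set leaf[0] = 75 -> leaves = [75, 67, 49, 74, 78]
  L0: [75, 67, 49, 74, 78]
  L1: h(75,67)=(75*31+67)%997=398 h(49,74)=(49*31+74)%997=596 h(78,78)=(78*31+78)%997=502 -> [398, 596, 502]
  L2: h(398,596)=(398*31+596)%997=970 h(502,502)=(502*31+502)%997=112 -> [970, 112]
  L3: h(970,112)=(970*31+112)%997=272 -> [272]
  root = 272 != target 150
Candidate D: set leaf[3] = 38 -> leaves = [74, 67, 49, 38, 78]
  L0: [74, 67, 49, 38, 78]
  L1: h(74,67)=(74*31+67)%997=367 h(49,38)=(49*31+38)%997=560 h(78,78)=(78*31+78)%997=502 -> [367, 560, 502]
  L2: h(367,560)=(367*31+560)%997=970 h(502,502)=(502*31+502)%997=112 -> [970, 112]
  L3: h(970,112)=(970*31+112)%997=272 -> [272]
  root = 272 != target 150
Candidate A produces the target root.

Answer: A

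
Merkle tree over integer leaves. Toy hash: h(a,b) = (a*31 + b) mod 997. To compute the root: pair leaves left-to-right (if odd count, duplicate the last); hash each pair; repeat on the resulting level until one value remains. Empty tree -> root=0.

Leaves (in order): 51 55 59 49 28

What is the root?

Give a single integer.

L0: [51, 55, 59, 49, 28]
L1: h(51,55)=(51*31+55)%997=639 h(59,49)=(59*31+49)%997=881 h(28,28)=(28*31+28)%997=896 -> [639, 881, 896]
L2: h(639,881)=(639*31+881)%997=750 h(896,896)=(896*31+896)%997=756 -> [750, 756]
L3: h(750,756)=(750*31+756)%997=78 -> [78]

Answer: 78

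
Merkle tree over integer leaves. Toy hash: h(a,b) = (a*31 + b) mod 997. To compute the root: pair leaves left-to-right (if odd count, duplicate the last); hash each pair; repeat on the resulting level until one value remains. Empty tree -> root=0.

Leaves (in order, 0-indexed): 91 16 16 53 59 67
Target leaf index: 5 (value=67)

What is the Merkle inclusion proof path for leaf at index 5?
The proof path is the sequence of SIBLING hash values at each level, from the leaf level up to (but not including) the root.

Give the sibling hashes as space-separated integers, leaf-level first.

Answer: 59 899 760

Derivation:
L0 (leaves): [91, 16, 16, 53, 59, 67], target index=5
L1: h(91,16)=(91*31+16)%997=843 [pair 0] h(16,53)=(16*31+53)%997=549 [pair 1] h(59,67)=(59*31+67)%997=899 [pair 2] -> [843, 549, 899]
  Sibling for proof at L0: 59
L2: h(843,549)=(843*31+549)%997=760 [pair 0] h(899,899)=(899*31+899)%997=852 [pair 1] -> [760, 852]
  Sibling for proof at L1: 899
L3: h(760,852)=(760*31+852)%997=484 [pair 0] -> [484]
  Sibling for proof at L2: 760
Root: 484
Proof path (sibling hashes from leaf to root): [59, 899, 760]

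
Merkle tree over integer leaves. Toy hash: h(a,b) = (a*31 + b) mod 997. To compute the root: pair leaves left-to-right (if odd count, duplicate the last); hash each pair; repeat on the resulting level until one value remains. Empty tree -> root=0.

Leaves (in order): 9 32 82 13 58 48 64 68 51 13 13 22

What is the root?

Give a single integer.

Answer: 416

Derivation:
L0: [9, 32, 82, 13, 58, 48, 64, 68, 51, 13, 13, 22]
L1: h(9,32)=(9*31+32)%997=311 h(82,13)=(82*31+13)%997=561 h(58,48)=(58*31+48)%997=849 h(64,68)=(64*31+68)%997=58 h(51,13)=(51*31+13)%997=597 h(13,22)=(13*31+22)%997=425 -> [311, 561, 849, 58, 597, 425]
L2: h(311,561)=(311*31+561)%997=232 h(849,58)=(849*31+58)%997=455 h(597,425)=(597*31+425)%997=986 -> [232, 455, 986]
L3: h(232,455)=(232*31+455)%997=668 h(986,986)=(986*31+986)%997=645 -> [668, 645]
L4: h(668,645)=(668*31+645)%997=416 -> [416]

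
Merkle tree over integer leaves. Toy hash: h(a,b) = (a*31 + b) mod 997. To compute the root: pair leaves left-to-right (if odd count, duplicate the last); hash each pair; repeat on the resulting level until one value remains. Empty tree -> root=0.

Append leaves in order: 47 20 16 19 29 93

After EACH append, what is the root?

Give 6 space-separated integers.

After append 47 (leaves=[47]):
  L0: [47]
  root=47
After append 20 (leaves=[47, 20]):
  L0: [47, 20]
  L1: h(47,20)=(47*31+20)%997=480 -> [480]
  root=480
After append 16 (leaves=[47, 20, 16]):
  L0: [47, 20, 16]
  L1: h(47,20)=(47*31+20)%997=480 h(16,16)=(16*31+16)%997=512 -> [480, 512]
  L2: h(480,512)=(480*31+512)%997=437 -> [437]
  root=437
After append 19 (leaves=[47, 20, 16, 19]):
  L0: [47, 20, 16, 19]
  L1: h(47,20)=(47*31+20)%997=480 h(16,19)=(16*31+19)%997=515 -> [480, 515]
  L2: h(480,515)=(480*31+515)%997=440 -> [440]
  root=440
After append 29 (leaves=[47, 20, 16, 19, 29]):
  L0: [47, 20, 16, 19, 29]
  L1: h(47,20)=(47*31+20)%997=480 h(16,19)=(16*31+19)%997=515 h(29,29)=(29*31+29)%997=928 -> [480, 515, 928]
  L2: h(480,515)=(480*31+515)%997=440 h(928,928)=(928*31+928)%997=783 -> [440, 783]
  L3: h(440,783)=(440*31+783)%997=465 -> [465]
  root=465
After append 93 (leaves=[47, 20, 16, 19, 29, 93]):
  L0: [47, 20, 16, 19, 29, 93]
  L1: h(47,20)=(47*31+20)%997=480 h(16,19)=(16*31+19)%997=515 h(29,93)=(29*31+93)%997=992 -> [480, 515, 992]
  L2: h(480,515)=(480*31+515)%997=440 h(992,992)=(992*31+992)%997=837 -> [440, 837]
  L3: h(440,837)=(440*31+837)%997=519 -> [519]
  root=519

Answer: 47 480 437 440 465 519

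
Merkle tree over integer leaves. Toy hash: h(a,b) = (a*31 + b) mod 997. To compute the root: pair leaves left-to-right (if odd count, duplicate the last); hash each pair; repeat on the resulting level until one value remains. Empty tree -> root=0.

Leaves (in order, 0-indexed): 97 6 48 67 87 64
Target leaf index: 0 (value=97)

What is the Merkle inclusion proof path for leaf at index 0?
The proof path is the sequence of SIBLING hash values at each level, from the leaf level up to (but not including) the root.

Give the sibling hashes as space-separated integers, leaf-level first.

L0 (leaves): [97, 6, 48, 67, 87, 64], target index=0
L1: h(97,6)=(97*31+6)%997=22 [pair 0] h(48,67)=(48*31+67)%997=558 [pair 1] h(87,64)=(87*31+64)%997=767 [pair 2] -> [22, 558, 767]
  Sibling for proof at L0: 6
L2: h(22,558)=(22*31+558)%997=243 [pair 0] h(767,767)=(767*31+767)%997=616 [pair 1] -> [243, 616]
  Sibling for proof at L1: 558
L3: h(243,616)=(243*31+616)%997=173 [pair 0] -> [173]
  Sibling for proof at L2: 616
Root: 173
Proof path (sibling hashes from leaf to root): [6, 558, 616]

Answer: 6 558 616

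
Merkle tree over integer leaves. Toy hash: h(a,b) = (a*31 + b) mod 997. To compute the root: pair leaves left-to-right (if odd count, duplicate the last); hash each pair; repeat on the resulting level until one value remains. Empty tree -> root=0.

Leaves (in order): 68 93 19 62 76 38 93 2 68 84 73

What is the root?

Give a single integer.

L0: [68, 93, 19, 62, 76, 38, 93, 2, 68, 84, 73]
L1: h(68,93)=(68*31+93)%997=207 h(19,62)=(19*31+62)%997=651 h(76,38)=(76*31+38)%997=400 h(93,2)=(93*31+2)%997=891 h(68,84)=(68*31+84)%997=198 h(73,73)=(73*31+73)%997=342 -> [207, 651, 400, 891, 198, 342]
L2: h(207,651)=(207*31+651)%997=89 h(400,891)=(400*31+891)%997=330 h(198,342)=(198*31+342)%997=498 -> [89, 330, 498]
L3: h(89,330)=(89*31+330)%997=98 h(498,498)=(498*31+498)%997=981 -> [98, 981]
L4: h(98,981)=(98*31+981)%997=31 -> [31]

Answer: 31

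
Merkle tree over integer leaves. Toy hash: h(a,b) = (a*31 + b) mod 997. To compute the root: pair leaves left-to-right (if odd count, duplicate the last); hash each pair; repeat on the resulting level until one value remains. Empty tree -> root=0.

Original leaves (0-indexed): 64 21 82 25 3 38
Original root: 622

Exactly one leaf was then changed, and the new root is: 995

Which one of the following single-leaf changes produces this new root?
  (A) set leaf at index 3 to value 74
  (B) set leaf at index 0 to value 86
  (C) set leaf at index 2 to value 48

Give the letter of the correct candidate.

Original leaves: [64, 21, 82, 25, 3, 38]
Target new root: 995
Try each candidate change and compute the resulting root:
Candidate A: set leaf[3] = 74 -> leaves = [64, 21, 82, 74, 3, 38]
  L0: [64, 21, 82, 74, 3, 38]
  L1: h(64,21)=(64*31+21)%997=11 h(82,74)=(82*31+74)%997=622 h(3,38)=(3*31+38)%997=131 -> [11, 622, 131]
  L2: h(11,622)=(11*31+622)%997=963 h(131,131)=(131*31+131)%997=204 -> [963, 204]
  L3: h(963,204)=(963*31+204)%997=147 -> [147]
  root = 147 != target 995
Candidate B: set leaf[0] = 86 -> leaves = [86, 21, 82, 25, 3, 38]
  L0: [86, 21, 82, 25, 3, 38]
  L1: h(86,21)=(86*31+21)%997=693 h(82,25)=(82*31+25)%997=573 h(3,38)=(3*31+38)%997=131 -> [693, 573, 131]
  L2: h(693,573)=(693*31+573)%997=122 h(131,131)=(131*31+131)%997=204 -> [122, 204]
  L3: h(122,204)=(122*31+204)%997=995 -> [995]
  root = 995 == target 995  ** MATCH **
Candidate C: set leaf[2] = 48 -> leaves = [64, 21, 48, 25, 3, 38]
  L0: [64, 21, 48, 25, 3, 38]
  L1: h(64,21)=(64*31+21)%997=11 h(48,25)=(48*31+25)%997=516 h(3,38)=(3*31+38)%997=131 -> [11, 516, 131]
  L2: h(11,516)=(11*31+516)%997=857 h(131,131)=(131*31+131)%997=204 -> [857, 204]
  L3: h(857,204)=(857*31+204)%997=849 -> [849]
  root = 849 != target 995
Candidate B produces the target root.

Answer: B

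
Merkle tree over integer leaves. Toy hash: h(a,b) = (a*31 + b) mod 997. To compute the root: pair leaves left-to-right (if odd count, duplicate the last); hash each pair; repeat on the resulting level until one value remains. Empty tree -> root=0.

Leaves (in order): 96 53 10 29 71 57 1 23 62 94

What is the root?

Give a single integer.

L0: [96, 53, 10, 29, 71, 57, 1, 23, 62, 94]
L1: h(96,53)=(96*31+53)%997=38 h(10,29)=(10*31+29)%997=339 h(71,57)=(71*31+57)%997=264 h(1,23)=(1*31+23)%997=54 h(62,94)=(62*31+94)%997=22 -> [38, 339, 264, 54, 22]
L2: h(38,339)=(38*31+339)%997=520 h(264,54)=(264*31+54)%997=262 h(22,22)=(22*31+22)%997=704 -> [520, 262, 704]
L3: h(520,262)=(520*31+262)%997=430 h(704,704)=(704*31+704)%997=594 -> [430, 594]
L4: h(430,594)=(430*31+594)%997=963 -> [963]

Answer: 963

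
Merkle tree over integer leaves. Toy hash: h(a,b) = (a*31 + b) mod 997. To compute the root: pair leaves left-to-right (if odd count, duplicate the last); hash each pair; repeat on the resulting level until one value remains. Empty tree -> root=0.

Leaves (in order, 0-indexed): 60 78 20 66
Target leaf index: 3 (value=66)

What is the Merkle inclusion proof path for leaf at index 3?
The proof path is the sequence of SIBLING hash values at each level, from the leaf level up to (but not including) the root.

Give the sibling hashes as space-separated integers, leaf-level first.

Answer: 20 941

Derivation:
L0 (leaves): [60, 78, 20, 66], target index=3
L1: h(60,78)=(60*31+78)%997=941 [pair 0] h(20,66)=(20*31+66)%997=686 [pair 1] -> [941, 686]
  Sibling for proof at L0: 20
L2: h(941,686)=(941*31+686)%997=944 [pair 0] -> [944]
  Sibling for proof at L1: 941
Root: 944
Proof path (sibling hashes from leaf to root): [20, 941]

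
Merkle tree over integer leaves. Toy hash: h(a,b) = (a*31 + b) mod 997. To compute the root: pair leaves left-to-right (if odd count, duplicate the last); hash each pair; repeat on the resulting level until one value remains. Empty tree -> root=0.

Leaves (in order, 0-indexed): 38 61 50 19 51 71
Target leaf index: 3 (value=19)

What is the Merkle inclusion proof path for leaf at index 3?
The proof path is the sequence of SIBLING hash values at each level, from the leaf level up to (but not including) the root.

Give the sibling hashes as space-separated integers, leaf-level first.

L0 (leaves): [38, 61, 50, 19, 51, 71], target index=3
L1: h(38,61)=(38*31+61)%997=242 [pair 0] h(50,19)=(50*31+19)%997=572 [pair 1] h(51,71)=(51*31+71)%997=655 [pair 2] -> [242, 572, 655]
  Sibling for proof at L0: 50
L2: h(242,572)=(242*31+572)%997=98 [pair 0] h(655,655)=(655*31+655)%997=23 [pair 1] -> [98, 23]
  Sibling for proof at L1: 242
L3: h(98,23)=(98*31+23)%997=70 [pair 0] -> [70]
  Sibling for proof at L2: 23
Root: 70
Proof path (sibling hashes from leaf to root): [50, 242, 23]

Answer: 50 242 23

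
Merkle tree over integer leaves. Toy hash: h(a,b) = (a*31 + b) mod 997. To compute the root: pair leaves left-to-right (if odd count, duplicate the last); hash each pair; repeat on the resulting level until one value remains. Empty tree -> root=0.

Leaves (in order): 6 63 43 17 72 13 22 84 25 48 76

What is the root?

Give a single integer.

L0: [6, 63, 43, 17, 72, 13, 22, 84, 25, 48, 76]
L1: h(6,63)=(6*31+63)%997=249 h(43,17)=(43*31+17)%997=353 h(72,13)=(72*31+13)%997=251 h(22,84)=(22*31+84)%997=766 h(25,48)=(25*31+48)%997=823 h(76,76)=(76*31+76)%997=438 -> [249, 353, 251, 766, 823, 438]
L2: h(249,353)=(249*31+353)%997=96 h(251,766)=(251*31+766)%997=571 h(823,438)=(823*31+438)%997=29 -> [96, 571, 29]
L3: h(96,571)=(96*31+571)%997=556 h(29,29)=(29*31+29)%997=928 -> [556, 928]
L4: h(556,928)=(556*31+928)%997=218 -> [218]

Answer: 218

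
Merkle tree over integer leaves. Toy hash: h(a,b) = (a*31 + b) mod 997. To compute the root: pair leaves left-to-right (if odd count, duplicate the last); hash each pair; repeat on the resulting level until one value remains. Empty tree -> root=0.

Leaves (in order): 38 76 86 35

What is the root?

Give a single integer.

L0: [38, 76, 86, 35]
L1: h(38,76)=(38*31+76)%997=257 h(86,35)=(86*31+35)%997=707 -> [257, 707]
L2: h(257,707)=(257*31+707)%997=698 -> [698]

Answer: 698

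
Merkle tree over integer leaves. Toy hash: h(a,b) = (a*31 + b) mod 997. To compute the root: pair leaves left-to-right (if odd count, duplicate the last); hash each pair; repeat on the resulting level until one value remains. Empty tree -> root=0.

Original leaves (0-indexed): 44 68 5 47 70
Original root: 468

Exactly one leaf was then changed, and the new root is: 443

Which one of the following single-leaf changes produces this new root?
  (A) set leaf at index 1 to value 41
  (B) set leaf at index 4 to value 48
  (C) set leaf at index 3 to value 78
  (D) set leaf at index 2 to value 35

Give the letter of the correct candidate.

Answer: A

Derivation:
Original leaves: [44, 68, 5, 47, 70]
Target new root: 443
Try each candidate change and compute the resulting root:
Candidate A: set leaf[1] = 41 -> leaves = [44, 41, 5, 47, 70]
  L0: [44, 41, 5, 47, 70]
  L1: h(44,41)=(44*31+41)%997=408 h(5,47)=(5*31+47)%997=202 h(70,70)=(70*31+70)%997=246 -> [408, 202, 246]
  L2: h(408,202)=(408*31+202)%997=886 h(246,246)=(246*31+246)%997=893 -> [886, 893]
  L3: h(886,893)=(886*31+893)%997=443 -> [443]
  root = 443 == target 443  ** MATCH **
Candidate B: set leaf[4] = 48 -> leaves = [44, 68, 5, 47, 48]
  L0: [44, 68, 5, 47, 48]
  L1: h(44,68)=(44*31+68)%997=435 h(5,47)=(5*31+47)%997=202 h(48,48)=(48*31+48)%997=539 -> [435, 202, 539]
  L2: h(435,202)=(435*31+202)%997=726 h(539,539)=(539*31+539)%997=299 -> [726, 299]
  L3: h(726,299)=(726*31+299)%997=871 -> [871]
  root = 871 != target 443
Candidate C: set leaf[3] = 78 -> leaves = [44, 68, 5, 78, 70]
  L0: [44, 68, 5, 78, 70]
  L1: h(44,68)=(44*31+68)%997=435 h(5,78)=(5*31+78)%997=233 h(70,70)=(70*31+70)%997=246 -> [435, 233, 246]
  L2: h(435,233)=(435*31+233)%997=757 h(246,246)=(246*31+246)%997=893 -> [757, 893]
  L3: h(757,893)=(757*31+893)%997=432 -> [432]
  root = 432 != target 443
Candidate D: set leaf[2] = 35 -> leaves = [44, 68, 35, 47, 70]
  L0: [44, 68, 35, 47, 70]
  L1: h(44,68)=(44*31+68)%997=435 h(35,47)=(35*31+47)%997=135 h(70,70)=(70*31+70)%997=246 -> [435, 135, 246]
  L2: h(435,135)=(435*31+135)%997=659 h(246,246)=(246*31+246)%997=893 -> [659, 893]
  L3: h(659,893)=(659*31+893)%997=385 -> [385]
  root = 385 != target 443
Candidate A produces the target root.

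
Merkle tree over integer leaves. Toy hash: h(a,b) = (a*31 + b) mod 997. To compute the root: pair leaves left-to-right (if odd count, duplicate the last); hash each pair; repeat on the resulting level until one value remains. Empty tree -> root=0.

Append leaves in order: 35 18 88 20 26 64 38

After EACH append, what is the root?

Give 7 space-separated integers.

Answer: 35 106 120 52 320 539 885

Derivation:
After append 35 (leaves=[35]):
  L0: [35]
  root=35
After append 18 (leaves=[35, 18]):
  L0: [35, 18]
  L1: h(35,18)=(35*31+18)%997=106 -> [106]
  root=106
After append 88 (leaves=[35, 18, 88]):
  L0: [35, 18, 88]
  L1: h(35,18)=(35*31+18)%997=106 h(88,88)=(88*31+88)%997=822 -> [106, 822]
  L2: h(106,822)=(106*31+822)%997=120 -> [120]
  root=120
After append 20 (leaves=[35, 18, 88, 20]):
  L0: [35, 18, 88, 20]
  L1: h(35,18)=(35*31+18)%997=106 h(88,20)=(88*31+20)%997=754 -> [106, 754]
  L2: h(106,754)=(106*31+754)%997=52 -> [52]
  root=52
After append 26 (leaves=[35, 18, 88, 20, 26]):
  L0: [35, 18, 88, 20, 26]
  L1: h(35,18)=(35*31+18)%997=106 h(88,20)=(88*31+20)%997=754 h(26,26)=(26*31+26)%997=832 -> [106, 754, 832]
  L2: h(106,754)=(106*31+754)%997=52 h(832,832)=(832*31+832)%997=702 -> [52, 702]
  L3: h(52,702)=(52*31+702)%997=320 -> [320]
  root=320
After append 64 (leaves=[35, 18, 88, 20, 26, 64]):
  L0: [35, 18, 88, 20, 26, 64]
  L1: h(35,18)=(35*31+18)%997=106 h(88,20)=(88*31+20)%997=754 h(26,64)=(26*31+64)%997=870 -> [106, 754, 870]
  L2: h(106,754)=(106*31+754)%997=52 h(870,870)=(870*31+870)%997=921 -> [52, 921]
  L3: h(52,921)=(52*31+921)%997=539 -> [539]
  root=539
After append 38 (leaves=[35, 18, 88, 20, 26, 64, 38]):
  L0: [35, 18, 88, 20, 26, 64, 38]
  L1: h(35,18)=(35*31+18)%997=106 h(88,20)=(88*31+20)%997=754 h(26,64)=(26*31+64)%997=870 h(38,38)=(38*31+38)%997=219 -> [106, 754, 870, 219]
  L2: h(106,754)=(106*31+754)%997=52 h(870,219)=(870*31+219)%997=270 -> [52, 270]
  L3: h(52,270)=(52*31+270)%997=885 -> [885]
  root=885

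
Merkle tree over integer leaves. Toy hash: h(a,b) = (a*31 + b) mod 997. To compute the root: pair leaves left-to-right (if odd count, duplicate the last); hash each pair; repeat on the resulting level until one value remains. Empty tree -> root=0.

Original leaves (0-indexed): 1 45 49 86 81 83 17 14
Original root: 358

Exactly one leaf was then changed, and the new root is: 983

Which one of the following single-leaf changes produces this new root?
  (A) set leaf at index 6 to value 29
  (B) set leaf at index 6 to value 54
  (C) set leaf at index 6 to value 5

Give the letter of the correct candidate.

Answer: C

Derivation:
Original leaves: [1, 45, 49, 86, 81, 83, 17, 14]
Target new root: 983
Try each candidate change and compute the resulting root:
Candidate A: set leaf[6] = 29 -> leaves = [1, 45, 49, 86, 81, 83, 29, 14]
  L0: [1, 45, 49, 86, 81, 83, 29, 14]
  L1: h(1,45)=(1*31+45)%997=76 h(49,86)=(49*31+86)%997=608 h(81,83)=(81*31+83)%997=600 h(29,14)=(29*31+14)%997=913 -> [76, 608, 600, 913]
  L2: h(76,608)=(76*31+608)%997=970 h(600,913)=(600*31+913)%997=570 -> [970, 570]
  L3: h(970,570)=(970*31+570)%997=730 -> [730]
  root = 730 != target 983
Candidate B: set leaf[6] = 54 -> leaves = [1, 45, 49, 86, 81, 83, 54, 14]
  L0: [1, 45, 49, 86, 81, 83, 54, 14]
  L1: h(1,45)=(1*31+45)%997=76 h(49,86)=(49*31+86)%997=608 h(81,83)=(81*31+83)%997=600 h(54,14)=(54*31+14)%997=691 -> [76, 608, 600, 691]
  L2: h(76,608)=(76*31+608)%997=970 h(600,691)=(600*31+691)%997=348 -> [970, 348]
  L3: h(970,348)=(970*31+348)%997=508 -> [508]
  root = 508 != target 983
Candidate C: set leaf[6] = 5 -> leaves = [1, 45, 49, 86, 81, 83, 5, 14]
  L0: [1, 45, 49, 86, 81, 83, 5, 14]
  L1: h(1,45)=(1*31+45)%997=76 h(49,86)=(49*31+86)%997=608 h(81,83)=(81*31+83)%997=600 h(5,14)=(5*31+14)%997=169 -> [76, 608, 600, 169]
  L2: h(76,608)=(76*31+608)%997=970 h(600,169)=(600*31+169)%997=823 -> [970, 823]
  L3: h(970,823)=(970*31+823)%997=983 -> [983]
  root = 983 == target 983  ** MATCH **
Candidate C produces the target root.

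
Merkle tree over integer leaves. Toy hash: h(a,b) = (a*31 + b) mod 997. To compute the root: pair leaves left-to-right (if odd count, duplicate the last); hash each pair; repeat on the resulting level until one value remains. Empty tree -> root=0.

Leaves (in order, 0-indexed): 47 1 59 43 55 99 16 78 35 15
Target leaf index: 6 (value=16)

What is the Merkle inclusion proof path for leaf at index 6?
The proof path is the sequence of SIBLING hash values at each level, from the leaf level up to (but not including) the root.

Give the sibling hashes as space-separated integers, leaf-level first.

L0 (leaves): [47, 1, 59, 43, 55, 99, 16, 78, 35, 15], target index=6
L1: h(47,1)=(47*31+1)%997=461 [pair 0] h(59,43)=(59*31+43)%997=875 [pair 1] h(55,99)=(55*31+99)%997=807 [pair 2] h(16,78)=(16*31+78)%997=574 [pair 3] h(35,15)=(35*31+15)%997=103 [pair 4] -> [461, 875, 807, 574, 103]
  Sibling for proof at L0: 78
L2: h(461,875)=(461*31+875)%997=211 [pair 0] h(807,574)=(807*31+574)%997=666 [pair 1] h(103,103)=(103*31+103)%997=305 [pair 2] -> [211, 666, 305]
  Sibling for proof at L1: 807
L3: h(211,666)=(211*31+666)%997=228 [pair 0] h(305,305)=(305*31+305)%997=787 [pair 1] -> [228, 787]
  Sibling for proof at L2: 211
L4: h(228,787)=(228*31+787)%997=876 [pair 0] -> [876]
  Sibling for proof at L3: 787
Root: 876
Proof path (sibling hashes from leaf to root): [78, 807, 211, 787]

Answer: 78 807 211 787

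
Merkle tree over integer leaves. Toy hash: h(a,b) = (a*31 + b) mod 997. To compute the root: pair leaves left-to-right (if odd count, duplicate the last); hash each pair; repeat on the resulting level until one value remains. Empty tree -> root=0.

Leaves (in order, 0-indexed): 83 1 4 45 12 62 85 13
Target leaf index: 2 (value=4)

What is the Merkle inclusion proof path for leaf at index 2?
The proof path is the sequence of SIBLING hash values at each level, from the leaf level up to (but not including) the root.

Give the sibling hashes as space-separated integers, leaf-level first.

Answer: 45 580 150

Derivation:
L0 (leaves): [83, 1, 4, 45, 12, 62, 85, 13], target index=2
L1: h(83,1)=(83*31+1)%997=580 [pair 0] h(4,45)=(4*31+45)%997=169 [pair 1] h(12,62)=(12*31+62)%997=434 [pair 2] h(85,13)=(85*31+13)%997=654 [pair 3] -> [580, 169, 434, 654]
  Sibling for proof at L0: 45
L2: h(580,169)=(580*31+169)%997=203 [pair 0] h(434,654)=(434*31+654)%997=150 [pair 1] -> [203, 150]
  Sibling for proof at L1: 580
L3: h(203,150)=(203*31+150)%997=461 [pair 0] -> [461]
  Sibling for proof at L2: 150
Root: 461
Proof path (sibling hashes from leaf to root): [45, 580, 150]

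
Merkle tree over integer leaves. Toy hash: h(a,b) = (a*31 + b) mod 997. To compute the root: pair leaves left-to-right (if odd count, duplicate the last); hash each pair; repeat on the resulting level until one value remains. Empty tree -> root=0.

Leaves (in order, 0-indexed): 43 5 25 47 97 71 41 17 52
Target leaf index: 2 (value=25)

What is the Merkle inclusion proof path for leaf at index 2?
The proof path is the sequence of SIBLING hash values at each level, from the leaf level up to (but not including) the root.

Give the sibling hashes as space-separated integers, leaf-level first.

L0 (leaves): [43, 5, 25, 47, 97, 71, 41, 17, 52], target index=2
L1: h(43,5)=(43*31+5)%997=341 [pair 0] h(25,47)=(25*31+47)%997=822 [pair 1] h(97,71)=(97*31+71)%997=87 [pair 2] h(41,17)=(41*31+17)%997=291 [pair 3] h(52,52)=(52*31+52)%997=667 [pair 4] -> [341, 822, 87, 291, 667]
  Sibling for proof at L0: 47
L2: h(341,822)=(341*31+822)%997=426 [pair 0] h(87,291)=(87*31+291)%997=994 [pair 1] h(667,667)=(667*31+667)%997=407 [pair 2] -> [426, 994, 407]
  Sibling for proof at L1: 341
L3: h(426,994)=(426*31+994)%997=242 [pair 0] h(407,407)=(407*31+407)%997=63 [pair 1] -> [242, 63]
  Sibling for proof at L2: 994
L4: h(242,63)=(242*31+63)%997=586 [pair 0] -> [586]
  Sibling for proof at L3: 63
Root: 586
Proof path (sibling hashes from leaf to root): [47, 341, 994, 63]

Answer: 47 341 994 63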